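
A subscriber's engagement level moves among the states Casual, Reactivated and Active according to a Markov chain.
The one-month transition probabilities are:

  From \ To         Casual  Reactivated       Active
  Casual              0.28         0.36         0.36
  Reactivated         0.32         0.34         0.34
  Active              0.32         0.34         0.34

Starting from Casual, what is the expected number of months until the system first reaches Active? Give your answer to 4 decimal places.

Let t(s) be the expected number of months to first reach Active from state s, with t(Active) = 0. Conditioning on the first month:
t(Casual) = 1 + 0.28·t(Casual) + 0.36·t(Reactivated)
t(Reactivated) = 1 + 0.32·t(Casual) + 0.34·t(Reactivated)
Solving: t(Casual) = 2.8333, t(Reactivated) = 2.8889.
Expected months from Casual to Active: 2.8333.

2.8333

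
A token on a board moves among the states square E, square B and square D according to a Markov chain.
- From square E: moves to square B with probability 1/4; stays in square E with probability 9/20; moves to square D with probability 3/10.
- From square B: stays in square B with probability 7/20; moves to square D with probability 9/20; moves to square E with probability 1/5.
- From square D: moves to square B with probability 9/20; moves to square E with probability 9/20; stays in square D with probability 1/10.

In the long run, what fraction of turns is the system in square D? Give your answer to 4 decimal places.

Let the stationary distribution be π with π = πP and π_1 + π_2 + π_3 = 1.
π_1 = 0.45·π_1 + 0.2·π_2 + 0.45·π_3
π_2 = 0.25·π_1 + 0.35·π_2 + 0.45·π_3
Solving with the normalization constraint gives π = (0.3643, 0.3429, 0.2929).
So the stationary probability of square D is 0.2929.

0.2929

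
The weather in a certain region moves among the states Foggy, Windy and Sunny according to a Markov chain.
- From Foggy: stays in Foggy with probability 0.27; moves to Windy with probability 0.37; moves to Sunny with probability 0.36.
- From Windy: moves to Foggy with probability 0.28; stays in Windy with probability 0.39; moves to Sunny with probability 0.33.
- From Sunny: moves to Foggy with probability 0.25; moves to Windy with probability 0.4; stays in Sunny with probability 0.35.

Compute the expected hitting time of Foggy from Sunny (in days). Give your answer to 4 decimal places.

Let t(s) be the expected number of days to first reach Foggy from state s, with t(Foggy) = 0. Conditioning on the first day:
t(Windy) = 1 + 0.39·t(Windy) + 0.33·t(Sunny)
t(Sunny) = 1 + 0.4·t(Windy) + 0.35·t(Sunny)
Solving: t(Windy) = 3.7051, t(Sunny) = 3.8185.
Expected days from Sunny to Foggy: 3.8185.

3.8185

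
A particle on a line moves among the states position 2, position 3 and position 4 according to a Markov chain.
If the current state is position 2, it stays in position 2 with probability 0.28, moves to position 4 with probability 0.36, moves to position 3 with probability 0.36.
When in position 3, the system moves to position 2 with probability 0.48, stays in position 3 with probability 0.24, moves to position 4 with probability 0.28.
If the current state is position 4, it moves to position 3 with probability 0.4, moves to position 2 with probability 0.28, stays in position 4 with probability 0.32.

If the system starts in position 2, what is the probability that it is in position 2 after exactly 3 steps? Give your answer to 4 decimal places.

0.3462

Propagate the distribution vector 3 steps from position 2.
After 0 steps: (1.0000, 0.0000, 0.0000)
After 1 step: (0.2800, 0.3600, 0.3600)
After 2 steps: (0.3520, 0.3312, 0.3168)
After 3 steps: (0.3462, 0.3329, 0.3208)
P(in position 2 after 3 steps) = 0.3462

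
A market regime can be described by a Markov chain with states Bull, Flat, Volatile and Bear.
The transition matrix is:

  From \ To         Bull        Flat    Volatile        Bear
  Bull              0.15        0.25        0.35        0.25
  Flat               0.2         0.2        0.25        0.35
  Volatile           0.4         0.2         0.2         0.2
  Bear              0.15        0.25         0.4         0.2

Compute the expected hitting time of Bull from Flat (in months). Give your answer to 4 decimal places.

4.1345

Let t(s) be the expected number of months to first reach Bull from state s, with t(Bull) = 0. Conditioning on the first month:
t(Flat) = 1 + 0.2·t(Flat) + 0.25·t(Volatile) + 0.35·t(Bear)
t(Volatile) = 1 + 0.2·t(Flat) + 0.2·t(Volatile) + 0.2·t(Bear)
t(Bear) = 1 + 0.25·t(Flat) + 0.4·t(Volatile) + 0.2·t(Bear)
Solving: t(Flat) = 4.1345, t(Volatile) = 3.3361, t(Bear) = 4.2101.
Expected months from Flat to Bull: 4.1345.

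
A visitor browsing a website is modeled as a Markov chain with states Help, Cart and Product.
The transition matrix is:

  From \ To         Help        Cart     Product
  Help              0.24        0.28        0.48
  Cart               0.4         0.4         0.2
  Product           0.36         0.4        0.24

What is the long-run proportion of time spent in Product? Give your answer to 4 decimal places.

0.3058

Let the stationary distribution be π with π = πP and π_1 + π_2 + π_3 = 1.
π_1 = 0.24·π_1 + 0.4·π_2 + 0.36·π_3
π_2 = 0.28·π_1 + 0.4·π_2 + 0.4·π_3
Solving with the normalization constraint gives π = (0.3343, 0.3599, 0.3058).
So the stationary probability of Product is 0.3058.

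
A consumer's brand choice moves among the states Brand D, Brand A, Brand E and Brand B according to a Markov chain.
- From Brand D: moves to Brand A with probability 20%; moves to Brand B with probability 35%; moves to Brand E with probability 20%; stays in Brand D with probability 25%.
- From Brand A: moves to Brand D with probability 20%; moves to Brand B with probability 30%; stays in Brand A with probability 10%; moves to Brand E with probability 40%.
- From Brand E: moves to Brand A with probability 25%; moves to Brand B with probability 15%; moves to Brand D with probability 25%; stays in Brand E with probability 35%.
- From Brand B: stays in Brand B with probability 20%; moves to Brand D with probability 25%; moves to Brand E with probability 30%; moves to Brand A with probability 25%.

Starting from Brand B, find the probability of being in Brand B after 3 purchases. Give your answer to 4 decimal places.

Propagate the distribution vector 3 purchases from Brand B.
After 0 purchases: (0.0000, 0.0000, 0.0000, 1.0000)
After 1 purchase: (0.2500, 0.2500, 0.3000, 0.2000)
After 2 purchases: (0.2375, 0.2000, 0.3150, 0.2475)
After 3 purchases: (0.2400, 0.2081, 0.3120, 0.2399)
P(in Brand B after 3 purchases) = 0.2399

0.2399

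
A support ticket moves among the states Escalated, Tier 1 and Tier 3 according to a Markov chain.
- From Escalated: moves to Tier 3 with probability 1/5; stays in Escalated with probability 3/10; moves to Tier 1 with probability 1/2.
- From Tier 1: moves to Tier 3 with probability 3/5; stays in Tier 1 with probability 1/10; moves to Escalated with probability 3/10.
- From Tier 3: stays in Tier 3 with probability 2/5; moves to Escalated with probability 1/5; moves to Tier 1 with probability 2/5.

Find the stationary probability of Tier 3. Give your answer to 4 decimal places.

Let the stationary distribution be π with π = πP and π_1 + π_2 + π_3 = 1.
π_1 = 0.3·π_1 + 0.3·π_2 + 0.2·π_3
π_2 = 0.5·π_1 + 0.1·π_2 + 0.4·π_3
Solving with the normalization constraint gives π = (0.2586, 0.3276, 0.4138).
So the stationary probability of Tier 3 is 0.4138.

0.4138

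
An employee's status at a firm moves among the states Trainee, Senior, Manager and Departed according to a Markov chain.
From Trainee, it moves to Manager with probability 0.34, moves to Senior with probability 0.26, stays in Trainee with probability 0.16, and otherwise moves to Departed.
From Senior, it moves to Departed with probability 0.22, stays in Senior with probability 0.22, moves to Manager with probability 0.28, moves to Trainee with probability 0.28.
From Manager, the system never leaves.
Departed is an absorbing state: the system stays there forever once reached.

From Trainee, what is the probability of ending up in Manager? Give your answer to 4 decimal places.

Let h(s) be the probability of absorption at Manager starting from transient state s. Then h(Manager) = 1 and h(Departed) = 0. By first-step analysis:
h(Trainee) = 0.16·h(Trainee) + 0.26·h(Senior) + 0.34·1 + 0.24·0
h(Senior) = 0.28·h(Trainee) + 0.22·h(Senior) + 0.28·1 + 0.22·0
Solving: h(Trainee) = 0.5804, h(Senior) = 0.5673.
Starting from Trainee, the probability is 0.5804.

0.5804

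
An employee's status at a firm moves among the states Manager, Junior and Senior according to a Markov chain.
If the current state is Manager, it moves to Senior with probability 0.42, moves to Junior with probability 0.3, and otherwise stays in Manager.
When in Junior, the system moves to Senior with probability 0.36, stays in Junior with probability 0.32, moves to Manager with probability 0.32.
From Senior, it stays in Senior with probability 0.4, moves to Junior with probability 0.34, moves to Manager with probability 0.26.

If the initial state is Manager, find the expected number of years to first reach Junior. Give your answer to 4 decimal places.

Let t(s) be the expected number of years to first reach Junior from state s, with t(Junior) = 0. Conditioning on the first year:
t(Manager) = 1 + 0.28·t(Manager) + 0.42·t(Senior)
t(Senior) = 1 + 0.26·t(Manager) + 0.4·t(Senior)
Solving: t(Manager) = 3.1599, t(Senior) = 3.0359.
Expected years from Manager to Junior: 3.1599.

3.1599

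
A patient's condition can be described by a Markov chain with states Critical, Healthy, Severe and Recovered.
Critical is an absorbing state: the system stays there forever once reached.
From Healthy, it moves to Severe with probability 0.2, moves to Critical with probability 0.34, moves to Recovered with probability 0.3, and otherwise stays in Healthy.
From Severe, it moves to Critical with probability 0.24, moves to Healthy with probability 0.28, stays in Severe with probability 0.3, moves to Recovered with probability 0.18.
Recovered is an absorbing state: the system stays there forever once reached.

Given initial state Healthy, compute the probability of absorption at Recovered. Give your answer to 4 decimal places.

0.4624

Let h(s) be the probability of absorption at Recovered starting from transient state s. Then h(Recovered) = 1 and h(Critical) = 0. By first-step analysis:
h(Healthy) = 0.34·0 + 0.16·h(Healthy) + 0.2·h(Severe) + 0.3·1
h(Severe) = 0.24·0 + 0.28·h(Healthy) + 0.3·h(Severe) + 0.18·1
Solving: h(Healthy) = 0.4624, h(Severe) = 0.4421.
Starting from Healthy, the probability is 0.4624.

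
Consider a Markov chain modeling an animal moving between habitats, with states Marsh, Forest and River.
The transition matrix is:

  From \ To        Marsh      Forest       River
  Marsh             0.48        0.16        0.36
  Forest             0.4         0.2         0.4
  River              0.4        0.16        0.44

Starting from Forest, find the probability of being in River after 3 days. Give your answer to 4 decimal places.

Propagate the distribution vector 3 days from Forest.
After 0 days: (0.0000, 1.0000, 0.0000)
After 1 day: (0.4000, 0.2000, 0.4000)
After 2 days: (0.4320, 0.1680, 0.4000)
After 3 days: (0.4346, 0.1667, 0.3987)
P(in River after 3 days) = 0.3987

0.3987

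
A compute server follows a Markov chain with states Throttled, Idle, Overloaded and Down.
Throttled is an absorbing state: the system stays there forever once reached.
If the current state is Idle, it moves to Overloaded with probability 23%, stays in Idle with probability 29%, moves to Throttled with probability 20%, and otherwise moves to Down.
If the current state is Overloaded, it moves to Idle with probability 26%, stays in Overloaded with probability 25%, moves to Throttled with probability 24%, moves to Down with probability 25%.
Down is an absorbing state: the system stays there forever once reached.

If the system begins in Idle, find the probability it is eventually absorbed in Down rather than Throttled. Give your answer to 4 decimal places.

Let h(s) be the probability of absorption at Down starting from transient state s. Then h(Down) = 1 and h(Throttled) = 0. By first-step analysis:
h(Idle) = 0.2·0 + 0.29·h(Idle) + 0.23·h(Overloaded) + 0.28·1
h(Overloaded) = 0.24·0 + 0.26·h(Idle) + 0.25·h(Overloaded) + 0.25·1
Solving: h(Idle) = 0.5659, h(Overloaded) = 0.5295.
Starting from Idle, the probability is 0.5659.

0.5659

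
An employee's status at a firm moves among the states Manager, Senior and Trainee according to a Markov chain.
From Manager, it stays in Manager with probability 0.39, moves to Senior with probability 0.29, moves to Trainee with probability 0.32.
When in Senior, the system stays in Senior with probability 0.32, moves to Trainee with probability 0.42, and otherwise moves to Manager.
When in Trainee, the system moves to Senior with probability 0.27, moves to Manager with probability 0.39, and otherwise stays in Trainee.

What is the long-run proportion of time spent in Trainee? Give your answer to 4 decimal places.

Let the stationary distribution be π with π = πP and π_1 + π_2 + π_3 = 1.
π_1 = 0.39·π_1 + 0.26·π_2 + 0.39·π_3
π_2 = 0.29·π_1 + 0.32·π_2 + 0.27·π_3
Solving with the normalization constraint gives π = (0.3521, 0.2916, 0.3563).
So the stationary probability of Trainee is 0.3563.

0.3563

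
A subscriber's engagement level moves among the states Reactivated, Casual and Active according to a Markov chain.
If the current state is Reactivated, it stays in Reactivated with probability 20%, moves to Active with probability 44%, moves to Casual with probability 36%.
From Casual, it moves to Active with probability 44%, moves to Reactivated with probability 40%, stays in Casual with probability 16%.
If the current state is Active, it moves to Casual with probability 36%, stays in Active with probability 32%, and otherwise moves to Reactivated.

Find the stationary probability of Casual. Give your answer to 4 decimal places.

Let the stationary distribution be π with π = πP and π_1 + π_2 + π_3 = 1.
π_1 = 0.2·π_1 + 0.4·π_2 + 0.32·π_3
π_2 = 0.36·π_1 + 0.16·π_2 + 0.36·π_3
Solving with the normalization constraint gives π = (0.3071, 0.3000, 0.3929).
So the stationary probability of Casual is 0.3000.

0.3000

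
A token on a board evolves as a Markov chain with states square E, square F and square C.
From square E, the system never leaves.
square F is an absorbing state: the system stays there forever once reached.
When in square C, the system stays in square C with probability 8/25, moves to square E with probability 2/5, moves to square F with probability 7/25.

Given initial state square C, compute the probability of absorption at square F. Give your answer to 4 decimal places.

0.4118

Let h(s) be the probability of absorption at square F starting from transient state s. Then h(square F) = 1 and h(square E) = 0. By first-step analysis:
h(square C) = 0.4·0 + 0.28·1 + 0.32·h(square C)
Solving: h(square C) = 0.4118.
Starting from square C, the probability is 0.4118.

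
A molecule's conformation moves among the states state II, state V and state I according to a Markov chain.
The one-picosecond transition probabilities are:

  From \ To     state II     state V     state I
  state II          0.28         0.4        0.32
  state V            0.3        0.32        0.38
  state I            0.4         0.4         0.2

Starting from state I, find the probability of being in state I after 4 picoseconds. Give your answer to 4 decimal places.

Propagate the distribution vector 4 picoseconds from state I.
After 0 picoseconds: (0.0000, 0.0000, 1.0000)
After 1 picosecond: (0.4000, 0.4000, 0.2000)
After 2 picoseconds: (0.3120, 0.3680, 0.3200)
After 3 picoseconds: (0.3258, 0.3706, 0.3037)
After 4 picoseconds: (0.3239, 0.3704, 0.3058)
P(in state I after 4 picoseconds) = 0.3058

0.3058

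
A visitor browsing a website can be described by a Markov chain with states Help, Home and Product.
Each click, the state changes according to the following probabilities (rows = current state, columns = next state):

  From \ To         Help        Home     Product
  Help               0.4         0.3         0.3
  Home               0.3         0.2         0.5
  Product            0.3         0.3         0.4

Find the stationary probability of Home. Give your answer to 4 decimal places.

Let the stationary distribution be π with π = πP and π_1 + π_2 + π_3 = 1.
π_1 = 0.4·π_1 + 0.3·π_2 + 0.3·π_3
π_2 = 0.3·π_1 + 0.2·π_2 + 0.3·π_3
Solving with the normalization constraint gives π = (0.3333, 0.2727, 0.3939).
So the stationary probability of Home is 0.2727.

0.2727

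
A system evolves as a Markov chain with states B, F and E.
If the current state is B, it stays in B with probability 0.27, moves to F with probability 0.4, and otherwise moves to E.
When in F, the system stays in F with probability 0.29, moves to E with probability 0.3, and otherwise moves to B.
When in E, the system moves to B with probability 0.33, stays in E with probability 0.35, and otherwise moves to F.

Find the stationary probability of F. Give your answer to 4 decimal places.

Let the stationary distribution be π with π = πP and π_1 + π_2 + π_3 = 1.
π_1 = 0.27·π_1 + 0.41·π_2 + 0.33·π_3
π_2 = 0.4·π_1 + 0.29·π_2 + 0.32·π_3
Solving with the normalization constraint gives π = (0.3367, 0.3368, 0.3264).
So the stationary probability of F is 0.3368.

0.3368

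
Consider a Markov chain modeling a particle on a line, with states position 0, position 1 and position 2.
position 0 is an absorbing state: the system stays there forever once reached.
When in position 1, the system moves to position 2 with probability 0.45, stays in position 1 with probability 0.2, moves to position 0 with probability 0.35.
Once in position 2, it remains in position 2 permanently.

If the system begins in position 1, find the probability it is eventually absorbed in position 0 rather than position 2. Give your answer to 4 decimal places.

0.4375

Let h(s) be the probability of absorption at position 0 starting from transient state s. Then h(position 0) = 1 and h(position 2) = 0. By first-step analysis:
h(position 1) = 0.35·1 + 0.2·h(position 1) + 0.45·0
Solving: h(position 1) = 0.4375.
Starting from position 1, the probability is 0.4375.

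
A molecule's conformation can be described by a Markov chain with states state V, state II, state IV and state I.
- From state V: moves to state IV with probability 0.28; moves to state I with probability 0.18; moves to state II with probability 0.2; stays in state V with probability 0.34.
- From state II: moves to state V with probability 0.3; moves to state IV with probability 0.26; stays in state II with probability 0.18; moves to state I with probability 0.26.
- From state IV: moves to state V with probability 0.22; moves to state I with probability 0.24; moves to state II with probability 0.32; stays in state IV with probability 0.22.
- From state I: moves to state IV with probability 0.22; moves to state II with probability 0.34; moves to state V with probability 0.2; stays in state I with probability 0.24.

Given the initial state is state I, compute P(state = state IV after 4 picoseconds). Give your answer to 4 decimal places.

0.2463

Propagate the distribution vector 4 picoseconds from state I.
After 0 picoseconds: (0.0000, 0.0000, 0.0000, 1.0000)
After 1 picosecond: (0.2000, 0.3400, 0.2200, 0.2400)
After 2 picoseconds: (0.2664, 0.2532, 0.2456, 0.2348)
After 3 picoseconds: (0.2675, 0.2573, 0.2461, 0.2291)
After 4 picoseconds: (0.2681, 0.2565, 0.2463, 0.2291)
P(in state IV after 4 picoseconds) = 0.2463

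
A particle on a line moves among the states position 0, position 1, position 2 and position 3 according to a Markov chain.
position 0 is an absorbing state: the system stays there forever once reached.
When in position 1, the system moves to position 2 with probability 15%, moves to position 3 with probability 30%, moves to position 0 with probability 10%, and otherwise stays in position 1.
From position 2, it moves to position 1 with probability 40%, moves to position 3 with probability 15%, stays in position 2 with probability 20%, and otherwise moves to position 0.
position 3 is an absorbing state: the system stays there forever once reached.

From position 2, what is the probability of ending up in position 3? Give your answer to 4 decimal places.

Let h(s) be the probability of absorption at position 3 starting from transient state s. Then h(position 3) = 1 and h(position 0) = 0. By first-step analysis:
h(position 1) = 0.1·0 + 0.45·h(position 1) + 0.15·h(position 2) + 0.3·1
h(position 2) = 0.25·0 + 0.4·h(position 1) + 0.2·h(position 2) + 0.15·1
Solving: h(position 1) = 0.6908, h(position 2) = 0.5329.
Starting from position 2, the probability is 0.5329.

0.5329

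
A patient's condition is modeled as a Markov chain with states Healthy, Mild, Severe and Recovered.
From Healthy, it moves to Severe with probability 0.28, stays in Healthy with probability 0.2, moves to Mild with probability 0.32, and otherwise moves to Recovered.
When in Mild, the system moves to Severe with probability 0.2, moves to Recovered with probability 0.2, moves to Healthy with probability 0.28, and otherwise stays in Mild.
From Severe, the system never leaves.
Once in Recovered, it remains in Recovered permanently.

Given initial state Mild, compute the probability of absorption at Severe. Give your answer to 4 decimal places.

Let h(s) be the probability of absorption at Severe starting from transient state s. Then h(Severe) = 1 and h(Recovered) = 0. By first-step analysis:
h(Healthy) = 0.2·h(Healthy) + 0.32·h(Mild) + 0.28·1 + 0.2·0
h(Mild) = 0.28·h(Healthy) + 0.32·h(Mild) + 0.2·1 + 0.2·0
Solving: h(Healthy) = 0.5599, h(Mild) = 0.5246.
Starting from Mild, the probability is 0.5246.

0.5246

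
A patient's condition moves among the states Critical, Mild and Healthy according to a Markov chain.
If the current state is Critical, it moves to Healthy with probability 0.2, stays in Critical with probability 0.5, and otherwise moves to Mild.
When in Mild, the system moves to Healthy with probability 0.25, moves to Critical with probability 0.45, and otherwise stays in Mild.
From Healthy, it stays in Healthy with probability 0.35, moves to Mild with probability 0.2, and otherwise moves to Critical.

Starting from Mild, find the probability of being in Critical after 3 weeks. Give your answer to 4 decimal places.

Propagate the distribution vector 3 weeks from Mild.
After 0 weeks: (0.0000, 1.0000, 0.0000)
After 1 week: (0.4500, 0.3000, 0.2500)
After 2 weeks: (0.4725, 0.2750, 0.2525)
After 3 weeks: (0.4736, 0.2748, 0.2516)
P(in Critical after 3 weeks) = 0.4736

0.4736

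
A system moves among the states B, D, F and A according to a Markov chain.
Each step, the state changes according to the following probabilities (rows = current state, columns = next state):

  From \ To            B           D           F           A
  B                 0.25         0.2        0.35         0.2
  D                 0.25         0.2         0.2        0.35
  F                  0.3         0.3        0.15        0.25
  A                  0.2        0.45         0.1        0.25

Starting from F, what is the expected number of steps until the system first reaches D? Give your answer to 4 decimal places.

3.2340

Let t(s) be the expected number of steps to first reach D from state s, with t(D) = 0. Conditioning on the first step:
t(B) = 1 + 0.25·t(B) + 0.35·t(F) + 0.2·t(A)
t(F) = 1 + 0.3·t(B) + 0.15·t(F) + 0.25·t(A)
t(A) = 1 + 0.2·t(B) + 0.1·t(F) + 0.25·t(A)
Solving: t(B) = 3.5667, t(F) = 3.2340, t(A) = 2.7157.
Expected steps from F to D: 3.2340.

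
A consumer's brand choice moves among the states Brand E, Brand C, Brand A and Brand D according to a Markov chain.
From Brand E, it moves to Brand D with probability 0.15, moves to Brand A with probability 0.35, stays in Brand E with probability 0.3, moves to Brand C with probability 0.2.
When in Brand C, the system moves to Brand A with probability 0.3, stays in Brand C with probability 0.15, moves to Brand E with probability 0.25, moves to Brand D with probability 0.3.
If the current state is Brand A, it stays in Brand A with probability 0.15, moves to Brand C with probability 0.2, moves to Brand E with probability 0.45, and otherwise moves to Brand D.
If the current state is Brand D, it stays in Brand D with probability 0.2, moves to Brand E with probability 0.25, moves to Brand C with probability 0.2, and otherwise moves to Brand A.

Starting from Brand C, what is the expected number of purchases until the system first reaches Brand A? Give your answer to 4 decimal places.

3.0769

Let t(s) be the expected number of purchases to first reach Brand A from state s, with t(Brand A) = 0. Conditioning on the first purchase:
t(Brand E) = 1 + 0.3·t(Brand E) + 0.2·t(Brand C) + 0.15·t(Brand D)
t(Brand C) = 1 + 0.25·t(Brand E) + 0.15·t(Brand C) + 0.3·t(Brand D)
t(Brand D) = 1 + 0.25·t(Brand E) + 0.2·t(Brand C) + 0.2·t(Brand D)
Solving: t(Brand E) = 2.9371, t(Brand C) = 3.0769, t(Brand D) = 2.9371.
Expected purchases from Brand C to Brand A: 3.0769.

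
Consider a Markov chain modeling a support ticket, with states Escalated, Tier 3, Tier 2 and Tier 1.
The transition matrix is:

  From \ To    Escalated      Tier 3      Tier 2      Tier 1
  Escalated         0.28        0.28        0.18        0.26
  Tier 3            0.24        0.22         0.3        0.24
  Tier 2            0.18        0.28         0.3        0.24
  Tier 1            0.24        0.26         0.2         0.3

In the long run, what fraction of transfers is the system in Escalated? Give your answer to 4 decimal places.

0.2346

Let the stationary distribution be π with π = πP and π_1 + π_2 + π_3 + π_4 = 1.
π_1 = 0.28·π_1 + 0.24·π_2 + 0.18·π_3 + 0.24·π_4
π_2 = 0.28·π_1 + 0.22·π_2 + 0.28·π_3 + 0.26·π_4
π_3 = 0.18·π_1 + 0.3·π_2 + 0.3·π_3 + 0.2·π_4
Solving with the normalization constraint gives π = (0.2346, 0.2592, 0.2458, 0.2603).
So the stationary probability of Escalated is 0.2346.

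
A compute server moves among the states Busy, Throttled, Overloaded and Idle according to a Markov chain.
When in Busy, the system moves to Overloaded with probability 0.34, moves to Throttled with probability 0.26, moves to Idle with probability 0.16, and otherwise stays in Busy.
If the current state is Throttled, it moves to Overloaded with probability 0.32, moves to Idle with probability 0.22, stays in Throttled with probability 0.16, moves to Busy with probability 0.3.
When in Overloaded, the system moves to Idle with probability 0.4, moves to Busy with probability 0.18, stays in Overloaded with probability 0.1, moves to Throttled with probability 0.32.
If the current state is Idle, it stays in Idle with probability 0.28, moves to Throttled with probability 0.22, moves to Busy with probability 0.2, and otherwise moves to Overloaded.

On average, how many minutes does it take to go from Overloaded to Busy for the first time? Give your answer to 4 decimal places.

4.6261

Let t(s) be the expected number of minutes to first reach Busy from state s, with t(Busy) = 0. Conditioning on the first minute:
t(Throttled) = 1 + 0.16·t(Throttled) + 0.32·t(Overloaded) + 0.22·t(Idle)
t(Overloaded) = 1 + 0.32·t(Throttled) + 0.1·t(Overloaded) + 0.4·t(Idle)
t(Idle) = 1 + 0.22·t(Throttled) + 0.3·t(Overloaded) + 0.28·t(Idle)
Solving: t(Throttled) = 4.1538, t(Overloaded) = 4.6261, t(Idle) = 4.5856.
Expected minutes from Overloaded to Busy: 4.6261.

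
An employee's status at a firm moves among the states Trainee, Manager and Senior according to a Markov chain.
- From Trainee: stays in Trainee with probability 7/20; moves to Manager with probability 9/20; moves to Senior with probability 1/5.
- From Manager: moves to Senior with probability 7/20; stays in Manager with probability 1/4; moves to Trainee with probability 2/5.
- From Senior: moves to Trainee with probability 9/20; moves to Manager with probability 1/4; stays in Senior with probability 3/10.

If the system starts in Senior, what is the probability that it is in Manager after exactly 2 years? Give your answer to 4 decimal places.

Sum over the intermediate state after 1 year:
P = P(Senior→Trainee)·P(Trainee→Manager) + P(Senior→Manager)·P(Manager→Manager) + P(Senior→Senior)·P(Senior→Manager)
  = 0.45×0.45 + 0.25×0.25 + 0.3×0.25
  = 0.2025 + 0.0625 + 0.0750 = 0.3400

0.3400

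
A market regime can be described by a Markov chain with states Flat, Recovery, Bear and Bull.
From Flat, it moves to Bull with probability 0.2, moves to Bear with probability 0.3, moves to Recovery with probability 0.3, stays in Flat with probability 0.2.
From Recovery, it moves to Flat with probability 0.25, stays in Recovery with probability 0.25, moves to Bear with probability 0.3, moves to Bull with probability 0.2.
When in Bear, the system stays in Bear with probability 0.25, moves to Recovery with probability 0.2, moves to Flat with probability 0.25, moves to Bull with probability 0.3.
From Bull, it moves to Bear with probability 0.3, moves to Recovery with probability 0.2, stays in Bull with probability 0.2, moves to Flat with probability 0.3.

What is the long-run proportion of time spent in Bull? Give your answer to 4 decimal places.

Let the stationary distribution be π with π = πP and π_1 + π_2 + π_3 + π_4 = 1.
π_1 = 0.2·π_1 + 0.25·π_2 + 0.25·π_3 + 0.3·π_4
π_2 = 0.3·π_1 + 0.25·π_2 + 0.2·π_3 + 0.2·π_4
π_3 = 0.3·π_1 + 0.3·π_2 + 0.25·π_3 + 0.3·π_4
Solving with the normalization constraint gives π = (0.2490, 0.2367, 0.2857, 0.2286).
So the stationary probability of Bull is 0.2286.

0.2286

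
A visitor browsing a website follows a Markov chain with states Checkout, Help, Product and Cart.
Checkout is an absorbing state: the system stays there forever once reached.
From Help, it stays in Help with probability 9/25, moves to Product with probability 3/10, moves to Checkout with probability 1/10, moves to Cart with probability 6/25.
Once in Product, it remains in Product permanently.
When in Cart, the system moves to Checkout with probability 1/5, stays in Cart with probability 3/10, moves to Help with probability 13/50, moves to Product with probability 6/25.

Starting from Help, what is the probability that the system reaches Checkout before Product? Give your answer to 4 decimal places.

0.3060

Let h(s) be the probability of absorption at Checkout starting from transient state s. Then h(Checkout) = 1 and h(Product) = 0. By first-step analysis:
h(Help) = 0.1·1 + 0.36·h(Help) + 0.3·0 + 0.24·h(Cart)
h(Cart) = 0.2·1 + 0.26·h(Help) + 0.24·0 + 0.3·h(Cart)
Solving: h(Help) = 0.3060, h(Cart) = 0.3994.
Starting from Help, the probability is 0.3060.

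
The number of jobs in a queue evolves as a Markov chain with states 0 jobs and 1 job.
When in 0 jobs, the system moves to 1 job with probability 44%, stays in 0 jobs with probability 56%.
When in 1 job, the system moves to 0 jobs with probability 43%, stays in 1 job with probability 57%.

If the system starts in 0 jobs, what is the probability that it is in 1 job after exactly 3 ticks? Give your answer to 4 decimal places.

Propagate the distribution vector 3 ticks from 0 jobs.
After 0 ticks: (1.0000, 0.0000)
After 1 tick: (0.5600, 0.4400)
After 2 ticks: (0.5028, 0.4972)
After 3 ticks: (0.4954, 0.5046)
P(in 1 job after 3 ticks) = 0.5046

0.5046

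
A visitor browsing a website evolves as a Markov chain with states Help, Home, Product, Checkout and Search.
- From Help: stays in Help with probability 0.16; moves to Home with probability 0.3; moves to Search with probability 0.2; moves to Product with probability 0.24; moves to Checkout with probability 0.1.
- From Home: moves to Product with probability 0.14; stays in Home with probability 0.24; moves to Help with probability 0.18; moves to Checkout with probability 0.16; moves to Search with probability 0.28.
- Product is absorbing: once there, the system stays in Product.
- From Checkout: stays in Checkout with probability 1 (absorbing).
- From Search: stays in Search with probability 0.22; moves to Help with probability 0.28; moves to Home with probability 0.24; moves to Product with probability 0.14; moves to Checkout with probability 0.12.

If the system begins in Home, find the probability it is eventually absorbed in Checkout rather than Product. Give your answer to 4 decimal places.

0.4629

Let h(s) be the probability of absorption at Checkout starting from transient state s. Then h(Checkout) = 1 and h(Product) = 0. By first-step analysis:
h(Help) = 0.16·h(Help) + 0.3·h(Home) + 0.24·0 + 0.1·1 + 0.2·h(Search)
h(Home) = 0.18·h(Help) + 0.24·h(Home) + 0.14·0 + 0.16·1 + 0.28·h(Search)
h(Search) = 0.28·h(Help) + 0.24·h(Home) + 0.14·0 + 0.12·1 + 0.22·h(Search)
Solving: h(Help) = 0.3881, h(Home) = 0.4629, h(Search) = 0.4356.
Starting from Home, the probability is 0.4629.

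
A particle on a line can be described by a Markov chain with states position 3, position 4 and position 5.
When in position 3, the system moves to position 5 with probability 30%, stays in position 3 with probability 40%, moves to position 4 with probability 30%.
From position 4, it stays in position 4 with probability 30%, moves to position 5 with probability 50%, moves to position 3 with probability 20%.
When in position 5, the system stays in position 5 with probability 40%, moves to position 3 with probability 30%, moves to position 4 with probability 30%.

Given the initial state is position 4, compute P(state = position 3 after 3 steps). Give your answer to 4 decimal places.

Propagate the distribution vector 3 steps from position 4.
After 0 steps: (0.0000, 1.0000, 0.0000)
After 1 step: (0.2000, 0.3000, 0.5000)
After 2 steps: (0.2900, 0.3000, 0.4100)
After 3 steps: (0.2990, 0.3000, 0.4010)
P(in position 3 after 3 steps) = 0.2990

0.2990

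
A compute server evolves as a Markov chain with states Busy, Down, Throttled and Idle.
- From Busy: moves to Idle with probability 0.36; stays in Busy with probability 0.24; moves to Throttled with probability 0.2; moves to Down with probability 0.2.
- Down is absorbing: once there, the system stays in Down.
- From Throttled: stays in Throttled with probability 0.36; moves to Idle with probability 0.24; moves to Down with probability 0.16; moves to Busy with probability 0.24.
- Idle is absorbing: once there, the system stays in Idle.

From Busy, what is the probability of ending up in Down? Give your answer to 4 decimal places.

0.3650

Let h(s) be the probability of absorption at Down starting from transient state s. Then h(Down) = 1 and h(Idle) = 0. By first-step analysis:
h(Busy) = 0.24·h(Busy) + 0.2·1 + 0.2·h(Throttled) + 0.36·0
h(Throttled) = 0.24·h(Busy) + 0.16·1 + 0.36·h(Throttled) + 0.24·0
Solving: h(Busy) = 0.3650, h(Throttled) = 0.3869.
Starting from Busy, the probability is 0.3650.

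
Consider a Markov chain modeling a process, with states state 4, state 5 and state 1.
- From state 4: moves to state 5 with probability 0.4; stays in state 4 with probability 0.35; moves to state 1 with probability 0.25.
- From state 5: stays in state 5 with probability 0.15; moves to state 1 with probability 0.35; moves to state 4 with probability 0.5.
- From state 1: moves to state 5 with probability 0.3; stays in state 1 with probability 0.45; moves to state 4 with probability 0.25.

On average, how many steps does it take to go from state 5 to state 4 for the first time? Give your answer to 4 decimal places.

Let t(s) be the expected number of steps to first reach state 4 from state s, with t(state 4) = 0. Conditioning on the first step:
t(state 5) = 1 + 0.15·t(state 5) + 0.35·t(state 1)
t(state 1) = 1 + 0.3·t(state 5) + 0.45·t(state 1)
Solving: t(state 5) = 2.4828, t(state 1) = 3.1724.
Expected steps from state 5 to state 4: 2.4828.

2.4828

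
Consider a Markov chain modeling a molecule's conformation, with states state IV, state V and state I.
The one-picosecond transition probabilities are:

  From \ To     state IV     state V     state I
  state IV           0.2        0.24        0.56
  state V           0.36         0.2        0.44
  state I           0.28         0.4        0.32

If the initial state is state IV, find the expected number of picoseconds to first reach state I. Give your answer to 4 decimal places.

Let t(s) be the expected number of picoseconds to first reach state I from state s, with t(state I) = 0. Conditioning on the first picosecond:
t(state IV) = 1 + 0.2·t(state IV) + 0.24·t(state V)
t(state V) = 1 + 0.36·t(state IV) + 0.2·t(state V)
Solving: t(state IV) = 1.8786, t(state V) = 2.0954.
Expected picoseconds from state IV to state I: 1.8786.

1.8786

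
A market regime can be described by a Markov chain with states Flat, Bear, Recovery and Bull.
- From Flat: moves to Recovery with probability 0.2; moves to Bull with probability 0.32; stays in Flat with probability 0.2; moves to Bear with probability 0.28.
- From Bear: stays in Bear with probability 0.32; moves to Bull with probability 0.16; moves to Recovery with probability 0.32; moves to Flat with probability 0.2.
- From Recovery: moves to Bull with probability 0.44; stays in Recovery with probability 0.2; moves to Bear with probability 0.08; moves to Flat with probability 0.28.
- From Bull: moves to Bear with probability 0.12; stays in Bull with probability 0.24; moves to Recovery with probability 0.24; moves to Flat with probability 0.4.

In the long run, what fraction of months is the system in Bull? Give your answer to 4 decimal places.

0.2937

Let the stationary distribution be π with π = πP and π_1 + π_2 + π_3 + π_4 = 1.
π_1 = 0.2·π_1 + 0.2·π_2 + 0.28·π_3 + 0.4·π_4
π_2 = 0.28·π_1 + 0.32·π_2 + 0.08·π_3 + 0.12·π_4
π_3 = 0.2·π_1 + 0.32·π_2 + 0.2·π_3 + 0.24·π_4
Solving with the normalization constraint gives π = (0.2775, 0.1938, 0.2350, 0.2937).
So the stationary probability of Bull is 0.2937.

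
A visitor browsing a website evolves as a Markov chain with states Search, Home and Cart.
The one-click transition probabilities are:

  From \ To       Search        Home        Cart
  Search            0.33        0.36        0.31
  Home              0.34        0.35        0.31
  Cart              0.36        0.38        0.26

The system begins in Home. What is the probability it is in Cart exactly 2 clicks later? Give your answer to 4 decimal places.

Sum over the intermediate state after 1 click:
P = P(Home→Search)·P(Search→Cart) + P(Home→Home)·P(Home→Cart) + P(Home→Cart)·P(Cart→Cart)
  = 0.34×0.31 + 0.35×0.31 + 0.31×0.26
  = 0.1054 + 0.1085 + 0.0806 = 0.2945

0.2945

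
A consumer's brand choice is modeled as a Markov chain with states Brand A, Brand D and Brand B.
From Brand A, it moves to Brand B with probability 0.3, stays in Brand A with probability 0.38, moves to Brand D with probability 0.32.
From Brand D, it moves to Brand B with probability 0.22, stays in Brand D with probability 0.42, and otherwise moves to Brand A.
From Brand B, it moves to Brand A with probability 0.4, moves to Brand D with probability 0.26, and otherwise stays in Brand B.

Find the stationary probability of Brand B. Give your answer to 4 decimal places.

0.2845

Let the stationary distribution be π with π = πP and π_1 + π_2 + π_3 = 1.
π_1 = 0.38·π_1 + 0.36·π_2 + 0.4·π_3
π_2 = 0.32·π_1 + 0.42·π_2 + 0.26·π_3
Solving with the normalization constraint gives π = (0.3790, 0.3366, 0.2845).
So the stationary probability of Brand B is 0.2845.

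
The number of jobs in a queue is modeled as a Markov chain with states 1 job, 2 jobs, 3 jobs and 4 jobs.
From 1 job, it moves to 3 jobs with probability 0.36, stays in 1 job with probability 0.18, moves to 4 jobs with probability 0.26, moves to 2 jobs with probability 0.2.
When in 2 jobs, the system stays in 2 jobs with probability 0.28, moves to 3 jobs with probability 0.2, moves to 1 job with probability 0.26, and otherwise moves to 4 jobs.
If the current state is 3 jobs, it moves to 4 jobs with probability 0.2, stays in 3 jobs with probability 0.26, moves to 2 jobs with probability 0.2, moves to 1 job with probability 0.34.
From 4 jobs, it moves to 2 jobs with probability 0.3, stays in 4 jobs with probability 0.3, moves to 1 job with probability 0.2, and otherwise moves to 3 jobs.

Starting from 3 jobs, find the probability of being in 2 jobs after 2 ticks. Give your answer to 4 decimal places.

0.2360

Propagate the distribution vector 2 ticks from 3 jobs.
After 0 ticks: (0.0000, 0.0000, 1.0000, 0.0000)
After 1 tick: (0.3400, 0.2000, 0.2600, 0.2000)
After 2 ticks: (0.2416, 0.2360, 0.2700, 0.2524)
P(in 2 jobs after 2 ticks) = 0.2360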